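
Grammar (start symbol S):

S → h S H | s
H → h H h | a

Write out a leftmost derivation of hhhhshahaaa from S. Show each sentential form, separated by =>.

S => hSH => hhSHH => hhhSHHH => hhhhSHHHH => hhhhsHHHH => hhhhshHhHHH => hhhhshahHHH => hhhhshahaHH => hhhhshahaaH => hhhhshahaaa

S => hSH   [S → h S H]
hSH => hhSHH   [S → h S H]
hhSHH => hhhSHHH   [S → h S H]
hhhSHHH => hhhhSHHHH   [S → h S H]
hhhhSHHHH => hhhhsHHHH   [S → s]
hhhhsHHHH => hhhhshHhHHH   [H → h H h]
hhhhshHhHHH => hhhhshahHHH   [H → a]
hhhhshahHHH => hhhhshahaHH   [H → a]
hhhhshahaHH => hhhhshahaaH   [H → a]
hhhhshahaaH => hhhhshahaaa   [H → a]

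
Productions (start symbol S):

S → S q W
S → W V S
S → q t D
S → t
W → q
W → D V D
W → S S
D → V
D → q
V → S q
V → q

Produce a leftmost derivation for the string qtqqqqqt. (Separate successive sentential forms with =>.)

S=>WVS=>DVDVS=>VVDVS=>SqVDVS=>qtDqVDVS=>qtqqVDVS=>qtqqqDVS=>qtqqqqVS=>qtqqqqqS=>qtqqqqqt

S => WVS   [S → W V S]
WVS => DVDVS   [W → D V D]
DVDVS => VVDVS   [D → V]
VVDVS => SqVDVS   [V → S q]
SqVDVS => qtDqVDVS   [S → q t D]
qtDqVDVS => qtqqVDVS   [D → q]
qtqqVDVS => qtqqqDVS   [V → q]
qtqqqDVS => qtqqqqVS   [D → q]
qtqqqqVS => qtqqqqqS   [V → q]
qtqqqqqS => qtqqqqqt   [S → t]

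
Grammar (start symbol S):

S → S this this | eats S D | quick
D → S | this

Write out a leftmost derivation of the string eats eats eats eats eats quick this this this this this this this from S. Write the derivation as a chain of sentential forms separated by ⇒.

S ⇒ eats S D ⇒ eats S this this D ⇒ eats eats S D this this D ⇒ eats eats eats S D D this this D ⇒ eats eats eats eats S D D D this this D ⇒ eats eats eats eats eats S D D D D this this D ⇒ eats eats eats eats eats quick D D D D this this D ⇒ eats eats eats eats eats quick this D D D this this D ⇒ eats eats eats eats eats quick this this D D this this D ⇒ eats eats eats eats eats quick this this this D this this D ⇒ eats eats eats eats eats quick this this this this this this D ⇒ eats eats eats eats eats quick this this this this this this this

S ⇒ eats S D   [S → eats S D]
eats S D ⇒ eats S this this D   [S → S this this]
eats S this this D ⇒ eats eats S D this this D   [S → eats S D]
eats eats S D this this D ⇒ eats eats eats S D D this this D   [S → eats S D]
eats eats eats S D D this this D ⇒ eats eats eats eats S D D D this this D   [S → eats S D]
eats eats eats eats S D D D this this D ⇒ eats eats eats eats eats S D D D D this this D   [S → eats S D]
eats eats eats eats eats S D D D D this this D ⇒ eats eats eats eats eats quick D D D D this this D   [S → quick]
eats eats eats eats eats quick D D D D this this D ⇒ eats eats eats eats eats quick this D D D this this D   [D → this]
eats eats eats eats eats quick this D D D this this D ⇒ eats eats eats eats eats quick this this D D this this D   [D → this]
eats eats eats eats eats quick this this D D this this D ⇒ eats eats eats eats eats quick this this this D this this D   [D → this]
eats eats eats eats eats quick this this this D this this D ⇒ eats eats eats eats eats quick this this this this this this D   [D → this]
eats eats eats eats eats quick this this this this this this D ⇒ eats eats eats eats eats quick this this this this this this this   [D → this]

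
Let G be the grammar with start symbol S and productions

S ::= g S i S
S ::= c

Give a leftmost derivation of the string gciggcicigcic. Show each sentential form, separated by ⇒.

S ⇒ gSiS   [S ::= g S i S]
gSiS ⇒ gciS   [S ::= c]
gciS ⇒ gcigSiS   [S ::= g S i S]
gcigSiS ⇒ gciggSiSiS   [S ::= g S i S]
gciggSiSiS ⇒ gciggciSiS   [S ::= c]
gciggciSiS ⇒ gciggciciS   [S ::= c]
gciggciciS ⇒ gciggcicigSiS   [S ::= g S i S]
gciggcicigSiS ⇒ gciggcicigciS   [S ::= c]
gciggcicigciS ⇒ gciggcicigcic   [S ::= c]

S ⇒ gSiS ⇒ gciS ⇒ gcigSiS ⇒ gciggSiSiS ⇒ gciggciSiS ⇒ gciggciciS ⇒ gciggcicigSiS ⇒ gciggcicigciS ⇒ gciggcicigcic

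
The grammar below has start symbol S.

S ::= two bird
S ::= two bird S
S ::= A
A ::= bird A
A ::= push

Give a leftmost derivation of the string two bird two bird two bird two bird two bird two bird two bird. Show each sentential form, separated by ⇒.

S ⇒ two bird S ⇒ two bird two bird S ⇒ two bird two bird two bird S ⇒ two bird two bird two bird two bird S ⇒ two bird two bird two bird two bird two bird S ⇒ two bird two bird two bird two bird two bird two bird S ⇒ two bird two bird two bird two bird two bird two bird two bird

S ⇒ two bird S   [S ::= two bird S]
two bird S ⇒ two bird two bird S   [S ::= two bird S]
two bird two bird S ⇒ two bird two bird two bird S   [S ::= two bird S]
two bird two bird two bird S ⇒ two bird two bird two bird two bird S   [S ::= two bird S]
two bird two bird two bird two bird S ⇒ two bird two bird two bird two bird two bird S   [S ::= two bird S]
two bird two bird two bird two bird two bird S ⇒ two bird two bird two bird two bird two bird two bird S   [S ::= two bird S]
two bird two bird two bird two bird two bird two bird S ⇒ two bird two bird two bird two bird two bird two bird two bird   [S ::= two bird]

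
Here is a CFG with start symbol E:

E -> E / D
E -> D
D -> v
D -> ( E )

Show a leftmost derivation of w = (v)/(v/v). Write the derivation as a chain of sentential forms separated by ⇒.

E ⇒ E/D   [E -> E / D]
E/D ⇒ D/D   [E -> D]
D/D ⇒ (E)/D   [D -> ( E )]
(E)/D ⇒ (D)/D   [E -> D]
(D)/D ⇒ (v)/D   [D -> v]
(v)/D ⇒ (v)/(E)   [D -> ( E )]
(v)/(E) ⇒ (v)/(E/D)   [E -> E / D]
(v)/(E/D) ⇒ (v)/(D/D)   [E -> D]
(v)/(D/D) ⇒ (v)/(v/D)   [D -> v]
(v)/(v/D) ⇒ (v)/(v/v)   [D -> v]

E⇒E/D⇒D/D⇒(E)/D⇒(D)/D⇒(v)/D⇒(v)/(E)⇒(v)/(E/D)⇒(v)/(D/D)⇒(v)/(v/D)⇒(v)/(v/v)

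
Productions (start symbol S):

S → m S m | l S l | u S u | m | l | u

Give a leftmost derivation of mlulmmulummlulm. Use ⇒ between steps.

S⇒mSm⇒mlSlm⇒mluSulm⇒mlulSlulm⇒mlulmSmlulm⇒mlulmmSmmlulm⇒mlulmmuSummlulm⇒mlulmmulummlulm

S ⇒ mSm   [S → m S m]
mSm ⇒ mlSlm   [S → l S l]
mlSlm ⇒ mluSulm   [S → u S u]
mluSulm ⇒ mlulSlulm   [S → l S l]
mlulSlulm ⇒ mlulmSmlulm   [S → m S m]
mlulmSmlulm ⇒ mlulmmSmmlulm   [S → m S m]
mlulmmSmmlulm ⇒ mlulmmuSummlulm   [S → u S u]
mlulmmuSummlulm ⇒ mlulmmulummlulm   [S → l]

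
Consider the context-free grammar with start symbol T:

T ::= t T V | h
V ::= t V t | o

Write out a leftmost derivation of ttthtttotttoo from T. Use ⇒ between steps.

T ⇒ tTV ⇒ ttTVV ⇒ tttTVVV ⇒ ttthVVV ⇒ ttthtVtVV ⇒ ttthttVttVV ⇒ ttthtttVtttVV ⇒ ttthtttotttVV ⇒ ttthtttotttoV ⇒ ttthtttotttoo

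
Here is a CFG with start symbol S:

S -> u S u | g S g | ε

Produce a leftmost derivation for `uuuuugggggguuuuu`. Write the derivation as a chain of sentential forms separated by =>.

S=>uSu=>uuSuu=>uuuSuuu=>uuuuSuuuu=>uuuuuSuuuuu=>uuuuugSguuuuu=>uuuuuggSgguuuuu=>uuuuugggSggguuuuu=>uuuuugggggguuuuu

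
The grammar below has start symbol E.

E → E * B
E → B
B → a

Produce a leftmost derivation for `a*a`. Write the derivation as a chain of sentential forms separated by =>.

E => E*B   [E → E * B]
E*B => B*B   [E → B]
B*B => a*B   [B → a]
a*B => a*a   [B → a]

E => E*B => B*B => a*B => a*a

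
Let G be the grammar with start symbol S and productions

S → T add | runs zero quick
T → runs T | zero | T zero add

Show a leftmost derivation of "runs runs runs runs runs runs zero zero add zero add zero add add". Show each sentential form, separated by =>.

S => T add => T zero add add => T zero add zero add add => runs T zero add zero add add => runs runs T zero add zero add add => runs runs runs T zero add zero add add => runs runs runs runs T zero add zero add add => runs runs runs runs T zero add zero add zero add add => runs runs runs runs runs T zero add zero add zero add add => runs runs runs runs runs runs T zero add zero add zero add add => runs runs runs runs runs runs zero zero add zero add zero add add

S => T add   [S → T add]
T add => T zero add add   [T → T zero add]
T zero add add => T zero add zero add add   [T → T zero add]
T zero add zero add add => runs T zero add zero add add   [T → runs T]
runs T zero add zero add add => runs runs T zero add zero add add   [T → runs T]
runs runs T zero add zero add add => runs runs runs T zero add zero add add   [T → runs T]
runs runs runs T zero add zero add add => runs runs runs runs T zero add zero add add   [T → runs T]
runs runs runs runs T zero add zero add add => runs runs runs runs T zero add zero add zero add add   [T → T zero add]
runs runs runs runs T zero add zero add zero add add => runs runs runs runs runs T zero add zero add zero add add   [T → runs T]
runs runs runs runs runs T zero add zero add zero add add => runs runs runs runs runs runs T zero add zero add zero add add   [T → runs T]
runs runs runs runs runs runs T zero add zero add zero add add => runs runs runs runs runs runs zero zero add zero add zero add add   [T → zero]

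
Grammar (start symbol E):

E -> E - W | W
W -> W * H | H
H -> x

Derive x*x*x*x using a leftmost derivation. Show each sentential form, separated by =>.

E => W   [E -> W]
W => W*H   [W -> W * H]
W*H => W*H*H   [W -> W * H]
W*H*H => W*H*H*H   [W -> W * H]
W*H*H*H => H*H*H*H   [W -> H]
H*H*H*H => x*H*H*H   [H -> x]
x*H*H*H => x*x*H*H   [H -> x]
x*x*H*H => x*x*x*H   [H -> x]
x*x*x*H => x*x*x*x   [H -> x]

E=>W=>W*H=>W*H*H=>W*H*H*H=>H*H*H*H=>x*H*H*H=>x*x*H*H=>x*x*x*H=>x*x*x*x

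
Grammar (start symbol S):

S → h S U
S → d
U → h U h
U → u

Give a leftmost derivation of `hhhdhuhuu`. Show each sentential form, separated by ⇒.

S ⇒ hSU ⇒ hhSUU ⇒ hhhSUUU ⇒ hhhdUUU ⇒ hhhdhUhUU ⇒ hhhdhuhUU ⇒ hhhdhuhuU ⇒ hhhdhuhuu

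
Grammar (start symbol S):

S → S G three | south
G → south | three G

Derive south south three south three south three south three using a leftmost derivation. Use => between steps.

S => S G three => S G three G three => S G three G three G three => S G three G three G three G three => south G three G three G three G three => south south three G three G three G three => south south three south three G three G three => south south three south three south three G three => south south three south three south three south three

S => S G three   [S → S G three]
S G three => S G three G three   [S → S G three]
S G three G three => S G three G three G three   [S → S G three]
S G three G three G three => S G three G three G three G three   [S → S G three]
S G three G three G three G three => south G three G three G three G three   [S → south]
south G three G three G three G three => south south three G three G three G three   [G → south]
south south three G three G three G three => south south three south three G three G three   [G → south]
south south three south three G three G three => south south three south three south three G three   [G → south]
south south three south three south three G three => south south three south three south three south three   [G → south]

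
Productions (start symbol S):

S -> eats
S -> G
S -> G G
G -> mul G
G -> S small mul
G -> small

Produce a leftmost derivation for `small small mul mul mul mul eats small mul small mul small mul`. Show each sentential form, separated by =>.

S => G G   [S -> G G]
G G => S small mul G   [G -> S small mul]
S small mul G => G small mul G   [S -> G]
G small mul G => small small mul G   [G -> small]
small small mul G => small small mul mul G   [G -> mul G]
small small mul mul G => small small mul mul S small mul   [G -> S small mul]
small small mul mul S small mul => small small mul mul G small mul   [S -> G]
small small mul mul G small mul => small small mul mul mul G small mul   [G -> mul G]
small small mul mul mul G small mul => small small mul mul mul S small mul small mul   [G -> S small mul]
small small mul mul mul S small mul small mul => small small mul mul mul G small mul small mul   [S -> G]
small small mul mul mul G small mul small mul => small small mul mul mul mul G small mul small mul   [G -> mul G]
small small mul mul mul mul G small mul small mul => small small mul mul mul mul S small mul small mul small mul   [G -> S small mul]
small small mul mul mul mul S small mul small mul small mul => small small mul mul mul mul eats small mul small mul small mul   [S -> eats]

S => G G => S small mul G => G small mul G => small small mul G => small small mul mul G => small small mul mul S small mul => small small mul mul G small mul => small small mul mul mul G small mul => small small mul mul mul S small mul small mul => small small mul mul mul G small mul small mul => small small mul mul mul mul G small mul small mul => small small mul mul mul mul S small mul small mul small mul => small small mul mul mul mul eats small mul small mul small mul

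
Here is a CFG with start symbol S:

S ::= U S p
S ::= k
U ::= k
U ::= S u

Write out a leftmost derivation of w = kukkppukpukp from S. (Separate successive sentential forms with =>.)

S => USp   [S ::= U S p]
USp => SuSp   [U ::= S u]
SuSp => USpuSp   [S ::= U S p]
USpuSp => SuSpuSp   [U ::= S u]
SuSpuSp => USpuSpuSp   [S ::= U S p]
USpuSpuSp => SuSpuSpuSp   [U ::= S u]
SuSpuSpuSp => kuSpuSpuSp   [S ::= k]
kuSpuSpuSp => kuUSppuSpuSp   [S ::= U S p]
kuUSppuSpuSp => kukSppuSpuSp   [U ::= k]
kukSppuSpuSp => kukkppuSpuSp   [S ::= k]
kukkppuSpuSp => kukkppukpuSp   [S ::= k]
kukkppukpuSp => kukkppukpukp   [S ::= k]

S=>USp=>SuSp=>USpuSp=>SuSpuSp=>USpuSpuSp=>SuSpuSpuSp=>kuSpuSpuSp=>kuUSppuSpuSp=>kukSppuSpuSp=>kukkppuSpuSp=>kukkppukpuSp=>kukkppukpukp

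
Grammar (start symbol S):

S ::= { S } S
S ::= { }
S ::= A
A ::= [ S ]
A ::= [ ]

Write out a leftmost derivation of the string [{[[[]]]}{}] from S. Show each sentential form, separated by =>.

S => A => [S] => [{S}S] => [{A}S] => [{[S]}S] => [{[A]}S] => [{[[S]]}S] => [{[[A]]}S] => [{[[[]]]}S] => [{[[[]]]}{}]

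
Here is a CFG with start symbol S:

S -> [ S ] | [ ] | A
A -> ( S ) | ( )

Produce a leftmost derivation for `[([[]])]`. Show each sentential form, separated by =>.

S => [S] => [A] => [(S)] => [([S])] => [([[]])]

S => [S]   [S -> [ S ]]
[S] => [A]   [S -> A]
[A] => [(S)]   [A -> ( S )]
[(S)] => [([S])]   [S -> [ S ]]
[([S])] => [([[]])]   [S -> [ ]]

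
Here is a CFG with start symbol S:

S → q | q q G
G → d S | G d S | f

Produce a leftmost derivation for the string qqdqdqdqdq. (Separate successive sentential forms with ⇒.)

S ⇒ qqG ⇒ qqGdS ⇒ qqGdSdS ⇒ qqGdSdSdS ⇒ qqdSdSdSdS ⇒ qqdqdSdSdS ⇒ qqdqdqdSdS ⇒ qqdqdqdqdS ⇒ qqdqdqdqdq

S ⇒ qqG   [S → q q G]
qqG ⇒ qqGdS   [G → G d S]
qqGdS ⇒ qqGdSdS   [G → G d S]
qqGdSdS ⇒ qqGdSdSdS   [G → G d S]
qqGdSdSdS ⇒ qqdSdSdSdS   [G → d S]
qqdSdSdSdS ⇒ qqdqdSdSdS   [S → q]
qqdqdSdSdS ⇒ qqdqdqdSdS   [S → q]
qqdqdqdSdS ⇒ qqdqdqdqdS   [S → q]
qqdqdqdqdS ⇒ qqdqdqdqdq   [S → q]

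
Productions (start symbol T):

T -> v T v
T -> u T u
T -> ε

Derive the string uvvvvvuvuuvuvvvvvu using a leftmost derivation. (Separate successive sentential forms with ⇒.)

T ⇒ uTu ⇒ uvTvu ⇒ uvvTvvu ⇒ uvvvTvvvu ⇒ uvvvvTvvvvu ⇒ uvvvvvTvvvvvu ⇒ uvvvvvuTuvvvvvu ⇒ uvvvvvuvTvuvvvvvu ⇒ uvvvvvuvuTuvuvvvvvu ⇒ uvvvvvuvuuvuvvvvvu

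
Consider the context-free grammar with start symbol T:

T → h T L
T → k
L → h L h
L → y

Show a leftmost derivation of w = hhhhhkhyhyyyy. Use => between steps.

T => hTL => hhTLL => hhhTLLL => hhhhTLLLL => hhhhhTLLLLL => hhhhhkLLLLL => hhhhhkhLhLLLL => hhhhhkhyhLLLL => hhhhhkhyhyLLL => hhhhhkhyhyyLL => hhhhhkhyhyyyL => hhhhhkhyhyyyy

T => hTL   [T → h T L]
hTL => hhTLL   [T → h T L]
hhTLL => hhhTLLL   [T → h T L]
hhhTLLL => hhhhTLLLL   [T → h T L]
hhhhTLLLL => hhhhhTLLLLL   [T → h T L]
hhhhhTLLLLL => hhhhhkLLLLL   [T → k]
hhhhhkLLLLL => hhhhhkhLhLLLL   [L → h L h]
hhhhhkhLhLLLL => hhhhhkhyhLLLL   [L → y]
hhhhhkhyhLLLL => hhhhhkhyhyLLL   [L → y]
hhhhhkhyhyLLL => hhhhhkhyhyyLL   [L → y]
hhhhhkhyhyyLL => hhhhhkhyhyyyL   [L → y]
hhhhhkhyhyyyL => hhhhhkhyhyyyy   [L → y]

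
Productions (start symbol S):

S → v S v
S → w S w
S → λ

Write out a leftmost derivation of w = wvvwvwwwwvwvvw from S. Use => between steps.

S => wSw   [S → w S w]
wSw => wvSvw   [S → v S v]
wvSvw => wvvSvvw   [S → v S v]
wvvSvvw => wvvwSwvvw   [S → w S w]
wvvwSwvvw => wvvwvSvwvvw   [S → v S v]
wvvwvSvwvvw => wvvwvwSwvwvvw   [S → w S w]
wvvwvwSwvwvvw => wvvwvwwSwwvwvvw   [S → w S w]
wvvwvwwSwwvwvvw => wvvwvwwwwvwvvw   [S → λ]

S=>wSw=>wvSvw=>wvvSvvw=>wvvwSwvvw=>wvvwvSvwvvw=>wvvwvwSwvwvvw=>wvvwvwwSwwvwvvw=>wvvwvwwwwvwvvw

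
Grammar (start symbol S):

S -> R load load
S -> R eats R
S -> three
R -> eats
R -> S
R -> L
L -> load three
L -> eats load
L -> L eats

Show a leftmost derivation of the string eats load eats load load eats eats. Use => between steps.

S => R eats R => S eats R => R load load eats R => L load load eats R => L eats load load eats R => eats load eats load load eats R => eats load eats load load eats eats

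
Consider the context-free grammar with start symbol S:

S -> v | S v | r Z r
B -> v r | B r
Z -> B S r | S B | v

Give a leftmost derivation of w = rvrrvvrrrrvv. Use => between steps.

S => Sv => Svv => rZrvv => rBSrrvv => rvrSrrvv => rvrrZrrrvv => rvrrSBrrrvv => rvrrvBrrrvv => rvrrvvrrrrvv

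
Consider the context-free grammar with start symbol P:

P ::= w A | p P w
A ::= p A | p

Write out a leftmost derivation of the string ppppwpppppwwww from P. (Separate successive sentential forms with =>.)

P => pPw => ppPww => pppPwww => ppppPwwww => ppppwAwwww => ppppwpAwwww => ppppwppAwwww => ppppwpppAwwww => ppppwppppAwwww => ppppwpppppwwww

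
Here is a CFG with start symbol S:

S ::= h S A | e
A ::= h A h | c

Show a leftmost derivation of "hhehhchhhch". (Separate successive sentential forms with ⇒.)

S⇒hSA⇒hhSAA⇒hheAA⇒hhehAhA⇒hhehhAhhA⇒hhehhchhA⇒hhehhchhhAh⇒hhehhchhhch

S ⇒ hSA   [S ::= h S A]
hSA ⇒ hhSAA   [S ::= h S A]
hhSAA ⇒ hheAA   [S ::= e]
hheAA ⇒ hhehAhA   [A ::= h A h]
hhehAhA ⇒ hhehhAhhA   [A ::= h A h]
hhehhAhhA ⇒ hhehhchhA   [A ::= c]
hhehhchhA ⇒ hhehhchhhAh   [A ::= h A h]
hhehhchhhAh ⇒ hhehhchhhch   [A ::= c]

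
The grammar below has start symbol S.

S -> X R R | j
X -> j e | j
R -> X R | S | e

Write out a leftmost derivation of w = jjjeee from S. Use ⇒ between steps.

S ⇒ XRR ⇒ jRR ⇒ jXRR ⇒ jjRR ⇒ jjSR ⇒ jjXRRR ⇒ jjjRRR ⇒ jjjeRR ⇒ jjjeeR ⇒ jjjeee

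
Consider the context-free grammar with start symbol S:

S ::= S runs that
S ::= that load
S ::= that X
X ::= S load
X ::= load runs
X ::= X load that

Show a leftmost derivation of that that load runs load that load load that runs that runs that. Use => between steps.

S => S runs that => S runs that runs that => that X runs that runs that => that X load that runs that runs that => that S load load that runs that runs that => that that X load load that runs that runs that => that that X load that load load that runs that runs that => that that load runs load that load load that runs that runs that

S => S runs that   [S ::= S runs that]
S runs that => S runs that runs that   [S ::= S runs that]
S runs that runs that => that X runs that runs that   [S ::= that X]
that X runs that runs that => that X load that runs that runs that   [X ::= X load that]
that X load that runs that runs that => that S load load that runs that runs that   [X ::= S load]
that S load load that runs that runs that => that that X load load that runs that runs that   [S ::= that X]
that that X load load that runs that runs that => that that X load that load load that runs that runs that   [X ::= X load that]
that that X load that load load that runs that runs that => that that load runs load that load load that runs that runs that   [X ::= load runs]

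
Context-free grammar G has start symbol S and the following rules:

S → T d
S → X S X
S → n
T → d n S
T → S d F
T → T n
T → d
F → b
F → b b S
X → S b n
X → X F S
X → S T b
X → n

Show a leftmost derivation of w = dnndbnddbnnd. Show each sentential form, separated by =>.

S => Td => dnSd => dnXSXd => dnSTbSXd => dnTdTbSXd => dnTndTbSXd => dnSdFndTbSXd => dnndFndTbSXd => dnndbndTbSXd => dnndbnddbSXd => dnndbnddbnXd => dnndbnddbnnd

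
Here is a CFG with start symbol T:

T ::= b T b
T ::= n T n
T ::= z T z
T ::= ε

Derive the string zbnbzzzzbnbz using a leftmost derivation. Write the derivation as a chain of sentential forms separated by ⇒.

T ⇒ zTz   [T ::= z T z]
zTz ⇒ zbTbz   [T ::= b T b]
zbTbz ⇒ zbnTnbz   [T ::= n T n]
zbnTnbz ⇒ zbnbTbnbz   [T ::= b T b]
zbnbTbnbz ⇒ zbnbzTzbnbz   [T ::= z T z]
zbnbzTzbnbz ⇒ zbnbzzTzzbnbz   [T ::= z T z]
zbnbzzTzzbnbz ⇒ zbnbzzzzbnbz   [T ::= ε]

T⇒zTz⇒zbTbz⇒zbnTnbz⇒zbnbTbnbz⇒zbnbzTzbnbz⇒zbnbzzTzzbnbz⇒zbnbzzzzbnbz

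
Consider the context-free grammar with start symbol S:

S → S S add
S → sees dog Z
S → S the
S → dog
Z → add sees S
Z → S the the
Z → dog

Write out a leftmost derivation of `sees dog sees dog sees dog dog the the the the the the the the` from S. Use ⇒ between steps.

S ⇒ sees dog Z ⇒ sees dog S the the ⇒ sees dog S the the the ⇒ sees dog S the the the the ⇒ sees dog sees dog Z the the the the ⇒ sees dog sees dog S the the the the the the ⇒ sees dog sees dog sees dog Z the the the the the the ⇒ sees dog sees dog sees dog S the the the the the the the the ⇒ sees dog sees dog sees dog dog the the the the the the the the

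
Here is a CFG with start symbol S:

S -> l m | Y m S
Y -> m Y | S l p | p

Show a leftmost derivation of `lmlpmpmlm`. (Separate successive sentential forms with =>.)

S=>YmS=>SlpmS=>lmlpmS=>lmlpmYmS=>lmlpmpmS=>lmlpmpmlm

S => YmS   [S -> Y m S]
YmS => SlpmS   [Y -> S l p]
SlpmS => lmlpmS   [S -> l m]
lmlpmS => lmlpmYmS   [S -> Y m S]
lmlpmYmS => lmlpmpmS   [Y -> p]
lmlpmpmS => lmlpmpmlm   [S -> l m]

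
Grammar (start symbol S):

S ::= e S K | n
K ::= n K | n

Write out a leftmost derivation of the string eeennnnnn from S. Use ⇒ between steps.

S ⇒ eSK   [S ::= e S K]
eSK ⇒ eeSKK   [S ::= e S K]
eeSKK ⇒ eeeSKKK   [S ::= e S K]
eeeSKKK ⇒ eeenKKK   [S ::= n]
eeenKKK ⇒ eeennKKK   [K ::= n K]
eeennKKK ⇒ eeennnKKK   [K ::= n K]
eeennnKKK ⇒ eeennnnKK   [K ::= n]
eeennnnKK ⇒ eeennnnnK   [K ::= n]
eeennnnnK ⇒ eeennnnnn   [K ::= n]

S ⇒ eSK ⇒ eeSKK ⇒ eeeSKKK ⇒ eeenKKK ⇒ eeennKKK ⇒ eeennnKKK ⇒ eeennnnKK ⇒ eeennnnnK ⇒ eeennnnnn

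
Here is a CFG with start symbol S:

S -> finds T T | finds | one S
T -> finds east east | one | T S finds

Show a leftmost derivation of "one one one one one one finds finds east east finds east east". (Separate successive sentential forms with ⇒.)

S ⇒ one S   [S -> one S]
one S ⇒ one one S   [S -> one S]
one one S ⇒ one one one S   [S -> one S]
one one one S ⇒ one one one one S   [S -> one S]
one one one one S ⇒ one one one one one S   [S -> one S]
one one one one one S ⇒ one one one one one one S   [S -> one S]
one one one one one one S ⇒ one one one one one one finds T T   [S -> finds T T]
one one one one one one finds T T ⇒ one one one one one one finds finds east east T   [T -> finds east east]
one one one one one one finds finds east east T ⇒ one one one one one one finds finds east east finds east east   [T -> finds east east]

S ⇒ one S ⇒ one one S ⇒ one one one S ⇒ one one one one S ⇒ one one one one one S ⇒ one one one one one one S ⇒ one one one one one one finds T T ⇒ one one one one one one finds finds east east T ⇒ one one one one one one finds finds east east finds east east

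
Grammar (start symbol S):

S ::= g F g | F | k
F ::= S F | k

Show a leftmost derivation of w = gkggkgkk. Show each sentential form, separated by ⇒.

S ⇒ F ⇒ SF ⇒ gFgF ⇒ gkgF ⇒ gkgSF ⇒ gkgFF ⇒ gkgSFF ⇒ gkggFgFF ⇒ gkggkgFF ⇒ gkggkgkF ⇒ gkggkgkk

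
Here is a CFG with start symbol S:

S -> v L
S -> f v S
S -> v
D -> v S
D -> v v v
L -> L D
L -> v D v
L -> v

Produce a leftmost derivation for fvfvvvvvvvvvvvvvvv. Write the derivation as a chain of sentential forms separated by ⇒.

S ⇒ fvS ⇒ fvfvS ⇒ fvfvvL ⇒ fvfvvLD ⇒ fvfvvvDvD ⇒ fvfvvvvSvD ⇒ fvfvvvvvvD ⇒ fvfvvvvvvvS ⇒ fvfvvvvvvvvL ⇒ fvfvvvvvvvvLD ⇒ fvfvvvvvvvvvDvD ⇒ fvfvvvvvvvvvvSvD ⇒ fvfvvvvvvvvvvvvD ⇒ fvfvvvvvvvvvvvvvvv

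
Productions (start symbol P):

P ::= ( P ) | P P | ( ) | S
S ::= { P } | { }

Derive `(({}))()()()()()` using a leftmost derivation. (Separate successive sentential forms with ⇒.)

P ⇒ PP ⇒ PPP ⇒ PPPP ⇒ PPPPP ⇒ PPPPPP ⇒ (P)PPPPP ⇒ ((P))PPPPP ⇒ ((S))PPPPP ⇒ (({}))PPPPP ⇒ (({}))()PPPP ⇒ (({}))()()PPP ⇒ (({}))()()()PP ⇒ (({}))()()()()P ⇒ (({}))()()()()()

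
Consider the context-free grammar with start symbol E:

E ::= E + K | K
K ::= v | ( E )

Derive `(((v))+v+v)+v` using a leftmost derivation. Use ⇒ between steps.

E ⇒ E+K   [E ::= E + K]
E+K ⇒ K+K   [E ::= K]
K+K ⇒ (E)+K   [K ::= ( E )]
(E)+K ⇒ (E+K)+K   [E ::= E + K]
(E+K)+K ⇒ (E+K+K)+K   [E ::= E + K]
(E+K+K)+K ⇒ (K+K+K)+K   [E ::= K]
(K+K+K)+K ⇒ ((E)+K+K)+K   [K ::= ( E )]
((E)+K+K)+K ⇒ ((K)+K+K)+K   [E ::= K]
((K)+K+K)+K ⇒ (((E))+K+K)+K   [K ::= ( E )]
(((E))+K+K)+K ⇒ (((K))+K+K)+K   [E ::= K]
(((K))+K+K)+K ⇒ (((v))+K+K)+K   [K ::= v]
(((v))+K+K)+K ⇒ (((v))+v+K)+K   [K ::= v]
(((v))+v+K)+K ⇒ (((v))+v+v)+K   [K ::= v]
(((v))+v+v)+K ⇒ (((v))+v+v)+v   [K ::= v]

E ⇒ E+K ⇒ K+K ⇒ (E)+K ⇒ (E+K)+K ⇒ (E+K+K)+K ⇒ (K+K+K)+K ⇒ ((E)+K+K)+K ⇒ ((K)+K+K)+K ⇒ (((E))+K+K)+K ⇒ (((K))+K+K)+K ⇒ (((v))+K+K)+K ⇒ (((v))+v+K)+K ⇒ (((v))+v+v)+K ⇒ (((v))+v+v)+v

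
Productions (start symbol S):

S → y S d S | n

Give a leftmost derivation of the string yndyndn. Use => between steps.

S => ySdS => yndS => yndySdS => yndyndS => yndyndn

S => ySdS   [S → y S d S]
ySdS => yndS   [S → n]
yndS => yndySdS   [S → y S d S]
yndySdS => yndyndS   [S → n]
yndyndS => yndyndn   [S → n]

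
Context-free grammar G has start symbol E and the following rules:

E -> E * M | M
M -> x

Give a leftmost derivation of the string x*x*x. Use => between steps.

E => E*M   [E -> E * M]
E*M => E*M*M   [E -> E * M]
E*M*M => M*M*M   [E -> M]
M*M*M => x*M*M   [M -> x]
x*M*M => x*x*M   [M -> x]
x*x*M => x*x*x   [M -> x]

E=>E*M=>E*M*M=>M*M*M=>x*M*M=>x*x*M=>x*x*x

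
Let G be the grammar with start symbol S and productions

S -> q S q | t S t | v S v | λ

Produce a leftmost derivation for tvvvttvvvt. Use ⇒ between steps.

S⇒tSt⇒tvSvt⇒tvvSvvt⇒tvvvSvvvt⇒tvvvtStvvvt⇒tvvvttvvvt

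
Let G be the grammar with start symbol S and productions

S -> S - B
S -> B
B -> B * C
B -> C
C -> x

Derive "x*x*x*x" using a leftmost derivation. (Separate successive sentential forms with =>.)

S => B => B*C => B*C*C => B*C*C*C => C*C*C*C => x*C*C*C => x*x*C*C => x*x*x*C => x*x*x*x

S => B   [S -> B]
B => B*C   [B -> B * C]
B*C => B*C*C   [B -> B * C]
B*C*C => B*C*C*C   [B -> B * C]
B*C*C*C => C*C*C*C   [B -> C]
C*C*C*C => x*C*C*C   [C -> x]
x*C*C*C => x*x*C*C   [C -> x]
x*x*C*C => x*x*x*C   [C -> x]
x*x*x*C => x*x*x*x   [C -> x]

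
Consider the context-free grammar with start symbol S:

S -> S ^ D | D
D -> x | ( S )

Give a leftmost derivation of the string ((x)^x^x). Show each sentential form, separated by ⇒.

S ⇒ D ⇒ (S) ⇒ (S^D) ⇒ (S^D^D) ⇒ (D^D^D) ⇒ ((S)^D^D) ⇒ ((D)^D^D) ⇒ ((x)^D^D) ⇒ ((x)^x^D) ⇒ ((x)^x^x)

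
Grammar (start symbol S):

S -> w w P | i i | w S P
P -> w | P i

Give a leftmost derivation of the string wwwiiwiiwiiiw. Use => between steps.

S=>wSP=>wwSPP=>wwwSPPP=>wwwiiPPP=>wwwiiPiPP=>wwwiiPiiPP=>wwwiiwiiPP=>wwwiiwiiPiP=>wwwiiwiiPiiP=>wwwiiwiiPiiiP=>wwwiiwiiwiiiP=>wwwiiwiiwiiiw

S => wSP   [S -> w S P]
wSP => wwSPP   [S -> w S P]
wwSPP => wwwSPPP   [S -> w S P]
wwwSPPP => wwwiiPPP   [S -> i i]
wwwiiPPP => wwwiiPiPP   [P -> P i]
wwwiiPiPP => wwwiiPiiPP   [P -> P i]
wwwiiPiiPP => wwwiiwiiPP   [P -> w]
wwwiiwiiPP => wwwiiwiiPiP   [P -> P i]
wwwiiwiiPiP => wwwiiwiiPiiP   [P -> P i]
wwwiiwiiPiiP => wwwiiwiiPiiiP   [P -> P i]
wwwiiwiiPiiiP => wwwiiwiiwiiiP   [P -> w]
wwwiiwiiwiiiP => wwwiiwiiwiiiw   [P -> w]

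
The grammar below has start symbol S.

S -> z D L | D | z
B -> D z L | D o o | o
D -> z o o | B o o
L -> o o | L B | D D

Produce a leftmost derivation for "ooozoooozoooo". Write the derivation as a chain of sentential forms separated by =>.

S => D => Boo => DzLoo => BoozLoo => DzLoozLoo => BoozLoozLoo => ooozLoozLoo => ooozoooozLoo => ooozoooozoooo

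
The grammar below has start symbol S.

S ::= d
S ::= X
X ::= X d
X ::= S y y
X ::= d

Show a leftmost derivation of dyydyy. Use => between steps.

S => X   [S ::= X]
X => Syy   [X ::= S y y]
Syy => Xyy   [S ::= X]
Xyy => Xdyy   [X ::= X d]
Xdyy => Syydyy   [X ::= S y y]
Syydyy => dyydyy   [S ::= d]

S => X => Syy => Xyy => Xdyy => Syydyy => dyydyy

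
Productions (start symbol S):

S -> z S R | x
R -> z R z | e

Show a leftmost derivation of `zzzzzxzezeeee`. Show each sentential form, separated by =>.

S=>zSR=>zzSRR=>zzzSRRR=>zzzzSRRRR=>zzzzzSRRRRR=>zzzzzxRRRRR=>zzzzzxzRzRRRR=>zzzzzxzezRRRR=>zzzzzxzezeRRR=>zzzzzxzezeeRR=>zzzzzxzezeeeR=>zzzzzxzezeeee

S => zSR   [S -> z S R]
zSR => zzSRR   [S -> z S R]
zzSRR => zzzSRRR   [S -> z S R]
zzzSRRR => zzzzSRRRR   [S -> z S R]
zzzzSRRRR => zzzzzSRRRRR   [S -> z S R]
zzzzzSRRRRR => zzzzzxRRRRR   [S -> x]
zzzzzxRRRRR => zzzzzxzRzRRRR   [R -> z R z]
zzzzzxzRzRRRR => zzzzzxzezRRRR   [R -> e]
zzzzzxzezRRRR => zzzzzxzezeRRR   [R -> e]
zzzzzxzezeRRR => zzzzzxzezeeRR   [R -> e]
zzzzzxzezeeRR => zzzzzxzezeeeR   [R -> e]
zzzzzxzezeeeR => zzzzzxzezeeee   [R -> e]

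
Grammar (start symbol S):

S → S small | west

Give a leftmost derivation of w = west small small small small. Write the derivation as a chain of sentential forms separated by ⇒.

S ⇒ S small   [S → S small]
S small ⇒ S small small   [S → S small]
S small small ⇒ S small small small   [S → S small]
S small small small ⇒ S small small small small   [S → S small]
S small small small small ⇒ west small small small small   [S → west]

S ⇒ S small ⇒ S small small ⇒ S small small small ⇒ S small small small small ⇒ west small small small small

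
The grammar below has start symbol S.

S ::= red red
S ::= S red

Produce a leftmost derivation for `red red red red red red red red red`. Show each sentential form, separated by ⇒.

S ⇒ S red   [S ::= S red]
S red ⇒ S red red   [S ::= S red]
S red red ⇒ S red red red   [S ::= S red]
S red red red ⇒ S red red red red   [S ::= S red]
S red red red red ⇒ S red red red red red   [S ::= S red]
S red red red red red ⇒ S red red red red red red   [S ::= S red]
S red red red red red red ⇒ S red red red red red red red   [S ::= S red]
S red red red red red red red ⇒ red red red red red red red red red   [S ::= red red]

S ⇒ S red ⇒ S red red ⇒ S red red red ⇒ S red red red red ⇒ S red red red red red ⇒ S red red red red red red ⇒ S red red red red red red red ⇒ red red red red red red red red red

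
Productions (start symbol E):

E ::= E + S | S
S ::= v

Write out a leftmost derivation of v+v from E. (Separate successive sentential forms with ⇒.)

E ⇒ E+S ⇒ S+S ⇒ v+S ⇒ v+v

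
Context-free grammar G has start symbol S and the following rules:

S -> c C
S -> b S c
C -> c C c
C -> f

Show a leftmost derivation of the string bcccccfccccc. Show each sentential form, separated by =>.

S => bSc => bcCc => bccCcc => bcccCccc => bccccCcccc => bcccccCccccc => bcccccfccccc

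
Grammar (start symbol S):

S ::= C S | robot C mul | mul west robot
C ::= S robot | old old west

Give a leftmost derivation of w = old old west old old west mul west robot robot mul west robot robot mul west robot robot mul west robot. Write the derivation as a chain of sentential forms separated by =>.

S => C S => S robot S => C S robot S => old old west S robot S => old old west C S robot S => old old west old old west S robot S => old old west old old west C S robot S => old old west old old west S robot S robot S => old old west old old west C S robot S robot S => old old west old old west S robot S robot S robot S => old old west old old west mul west robot robot S robot S robot S => old old west old old west mul west robot robot mul west robot robot S robot S => old old west old old west mul west robot robot mul west robot robot mul west robot robot S => old old west old old west mul west robot robot mul west robot robot mul west robot robot mul west robot

S => C S   [S ::= C S]
C S => S robot S   [C ::= S robot]
S robot S => C S robot S   [S ::= C S]
C S robot S => old old west S robot S   [C ::= old old west]
old old west S robot S => old old west C S robot S   [S ::= C S]
old old west C S robot S => old old west old old west S robot S   [C ::= old old west]
old old west old old west S robot S => old old west old old west C S robot S   [S ::= C S]
old old west old old west C S robot S => old old west old old west S robot S robot S   [C ::= S robot]
old old west old old west S robot S robot S => old old west old old west C S robot S robot S   [S ::= C S]
old old west old old west C S robot S robot S => old old west old old west S robot S robot S robot S   [C ::= S robot]
old old west old old west S robot S robot S robot S => old old west old old west mul west robot robot S robot S robot S   [S ::= mul west robot]
old old west old old west mul west robot robot S robot S robot S => old old west old old west mul west robot robot mul west robot robot S robot S   [S ::= mul west robot]
old old west old old west mul west robot robot mul west robot robot S robot S => old old west old old west mul west robot robot mul west robot robot mul west robot robot S   [S ::= mul west robot]
old old west old old west mul west robot robot mul west robot robot mul west robot robot S => old old west old old west mul west robot robot mul west robot robot mul west robot robot mul west robot   [S ::= mul west robot]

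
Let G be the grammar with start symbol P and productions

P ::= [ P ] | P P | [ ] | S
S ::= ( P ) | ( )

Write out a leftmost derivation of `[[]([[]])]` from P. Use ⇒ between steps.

P ⇒ [P]   [P ::= [ P ]]
[P] ⇒ [PP]   [P ::= P P]
[PP] ⇒ [[]P]   [P ::= [ ]]
[[]P] ⇒ [[]S]   [P ::= S]
[[]S] ⇒ [[](P)]   [S ::= ( P )]
[[](P)] ⇒ [[]([P])]   [P ::= [ P ]]
[[]([P])] ⇒ [[]([[]])]   [P ::= [ ]]

P⇒[P]⇒[PP]⇒[[]P]⇒[[]S]⇒[[](P)]⇒[[]([P])]⇒[[]([[]])]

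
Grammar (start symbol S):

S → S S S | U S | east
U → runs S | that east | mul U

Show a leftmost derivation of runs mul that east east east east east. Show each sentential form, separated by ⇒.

S ⇒ U S   [S → U S]
U S ⇒ runs S S   [U → runs S]
runs S S ⇒ runs S S S S   [S → S S S]
runs S S S S ⇒ runs U S S S S   [S → U S]
runs U S S S S ⇒ runs mul U S S S S   [U → mul U]
runs mul U S S S S ⇒ runs mul that east S S S S   [U → that east]
runs mul that east S S S S ⇒ runs mul that east east S S S   [S → east]
runs mul that east east S S S ⇒ runs mul that east east east S S   [S → east]
runs mul that east east east S S ⇒ runs mul that east east east east S   [S → east]
runs mul that east east east east S ⇒ runs mul that east east east east east   [S → east]

S ⇒ U S ⇒ runs S S ⇒ runs S S S S ⇒ runs U S S S S ⇒ runs mul U S S S S ⇒ runs mul that east S S S S ⇒ runs mul that east east S S S ⇒ runs mul that east east east S S ⇒ runs mul that east east east east S ⇒ runs mul that east east east east east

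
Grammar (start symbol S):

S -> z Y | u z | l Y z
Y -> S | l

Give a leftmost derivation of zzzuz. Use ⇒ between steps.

S ⇒ zY   [S -> z Y]
zY ⇒ zS   [Y -> S]
zS ⇒ zzY   [S -> z Y]
zzY ⇒ zzS   [Y -> S]
zzS ⇒ zzzY   [S -> z Y]
zzzY ⇒ zzzS   [Y -> S]
zzzS ⇒ zzzuz   [S -> u z]

S ⇒ zY ⇒ zS ⇒ zzY ⇒ zzS ⇒ zzzY ⇒ zzzS ⇒ zzzuz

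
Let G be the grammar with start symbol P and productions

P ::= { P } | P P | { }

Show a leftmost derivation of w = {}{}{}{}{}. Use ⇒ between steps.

P ⇒ PP   [P ::= P P]
PP ⇒ PPP   [P ::= P P]
PPP ⇒ PPPP   [P ::= P P]
PPPP ⇒ PPPPP   [P ::= P P]
PPPPP ⇒ {}PPPP   [P ::= { }]
{}PPPP ⇒ {}{}PPP   [P ::= { }]
{}{}PPP ⇒ {}{}{}PP   [P ::= { }]
{}{}{}PP ⇒ {}{}{}{}P   [P ::= { }]
{}{}{}{}P ⇒ {}{}{}{}{}   [P ::= { }]

P ⇒ PP ⇒ PPP ⇒ PPPP ⇒ PPPPP ⇒ {}PPPP ⇒ {}{}PPP ⇒ {}{}{}PP ⇒ {}{}{}{}P ⇒ {}{}{}{}{}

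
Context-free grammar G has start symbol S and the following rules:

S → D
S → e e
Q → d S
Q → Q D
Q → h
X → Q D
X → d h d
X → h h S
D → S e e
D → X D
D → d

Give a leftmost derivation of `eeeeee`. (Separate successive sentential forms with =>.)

S => D => See => Dee => Seeee => eeeeee

S => D   [S → D]
D => See   [D → S e e]
See => Dee   [S → D]
Dee => Seeee   [D → S e e]
Seeee => eeeeee   [S → e e]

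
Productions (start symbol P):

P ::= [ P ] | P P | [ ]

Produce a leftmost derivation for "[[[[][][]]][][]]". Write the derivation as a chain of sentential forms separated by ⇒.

P⇒[P]⇒[PP]⇒[PPP]⇒[[P]PP]⇒[[[P]]PP]⇒[[[PP]]PP]⇒[[[PPP]]PP]⇒[[[[]PP]]PP]⇒[[[[][]P]]PP]⇒[[[[][][]]]PP]⇒[[[[][][]]][]P]⇒[[[[][][]]][][]]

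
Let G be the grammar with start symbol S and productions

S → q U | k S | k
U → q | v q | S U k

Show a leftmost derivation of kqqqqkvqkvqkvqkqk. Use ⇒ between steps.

S ⇒ kS   [S → k S]
kS ⇒ kqU   [S → q U]
kqU ⇒ kqSUk   [U → S U k]
kqSUk ⇒ kqqUUk   [S → q U]
kqqUUk ⇒ kqqSUkUk   [U → S U k]
kqqSUkUk ⇒ kqqqUUkUk   [S → q U]
kqqqUUkUk ⇒ kqqqSUkUkUk   [U → S U k]
kqqqSUkUkUk ⇒ kqqqqUUkUkUk   [S → q U]
kqqqqUUkUkUk ⇒ kqqqqSUkUkUkUk   [U → S U k]
kqqqqSUkUkUkUk ⇒ kqqqqkUkUkUkUk   [S → k]
kqqqqkUkUkUkUk ⇒ kqqqqkvqkUkUkUk   [U → v q]
kqqqqkvqkUkUkUk ⇒ kqqqqkvqkvqkUkUk   [U → v q]
kqqqqkvqkvqkUkUk ⇒ kqqqqkvqkvqkvqkUk   [U → v q]
kqqqqkvqkvqkvqkUk ⇒ kqqqqkvqkvqkvqkqk   [U → q]

S⇒kS⇒kqU⇒kqSUk⇒kqqUUk⇒kqqSUkUk⇒kqqqUUkUk⇒kqqqSUkUkUk⇒kqqqqUUkUkUk⇒kqqqqSUkUkUkUk⇒kqqqqkUkUkUkUk⇒kqqqqkvqkUkUkUk⇒kqqqqkvqkvqkUkUk⇒kqqqqkvqkvqkvqkUk⇒kqqqqkvqkvqkvqkqk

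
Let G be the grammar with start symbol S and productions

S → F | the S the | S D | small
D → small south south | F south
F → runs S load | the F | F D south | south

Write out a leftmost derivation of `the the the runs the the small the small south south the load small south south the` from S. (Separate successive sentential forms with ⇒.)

S ⇒ the S the   [S → the S the]
the S the ⇒ the S D the   [S → S D]
the S D the ⇒ the F D the   [S → F]
the F D the ⇒ the the F D the   [F → the F]
the the F D the ⇒ the the the F D the   [F → the F]
the the the F D the ⇒ the the the runs S load D the   [F → runs S load]
the the the runs S load D the ⇒ the the the runs the S the load D the   [S → the S the]
the the the runs the S the load D the ⇒ the the the runs the S D the load D the   [S → S D]
the the the runs the S D the load D the ⇒ the the the runs the the S the D the load D the   [S → the S the]
the the the runs the the S the D the load D the ⇒ the the the runs the the small the D the load D the   [S → small]
the the the runs the the small the D the load D the ⇒ the the the runs the the small the small south south the load D the   [D → small south south]
the the the runs the the small the small south south the load D the ⇒ the the the runs the the small the small south south the load small south south the   [D → small south south]

S ⇒ the S the ⇒ the S D the ⇒ the F D the ⇒ the the F D the ⇒ the the the F D the ⇒ the the the runs S load D the ⇒ the the the runs the S the load D the ⇒ the the the runs the S D the load D the ⇒ the the the runs the the S the D the load D the ⇒ the the the runs the the small the D the load D the ⇒ the the the runs the the small the small south south the load D the ⇒ the the the runs the the small the small south south the load small south south the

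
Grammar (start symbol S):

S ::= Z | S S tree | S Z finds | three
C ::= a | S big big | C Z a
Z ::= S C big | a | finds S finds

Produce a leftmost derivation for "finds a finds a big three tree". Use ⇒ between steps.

S ⇒ S S tree   [S ::= S S tree]
S S tree ⇒ Z S tree   [S ::= Z]
Z S tree ⇒ S C big S tree   [Z ::= S C big]
S C big S tree ⇒ Z C big S tree   [S ::= Z]
Z C big S tree ⇒ finds S finds C big S tree   [Z ::= finds S finds]
finds S finds C big S tree ⇒ finds Z finds C big S tree   [S ::= Z]
finds Z finds C big S tree ⇒ finds a finds C big S tree   [Z ::= a]
finds a finds C big S tree ⇒ finds a finds a big S tree   [C ::= a]
finds a finds a big S tree ⇒ finds a finds a big three tree   [S ::= three]

S ⇒ S S tree ⇒ Z S tree ⇒ S C big S tree ⇒ Z C big S tree ⇒ finds S finds C big S tree ⇒ finds Z finds C big S tree ⇒ finds a finds C big S tree ⇒ finds a finds a big S tree ⇒ finds a finds a big three tree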